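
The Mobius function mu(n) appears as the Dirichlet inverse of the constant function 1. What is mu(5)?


5 = 5 (all distinct primes).
mu(5) = (-1)^1 = -1

-1


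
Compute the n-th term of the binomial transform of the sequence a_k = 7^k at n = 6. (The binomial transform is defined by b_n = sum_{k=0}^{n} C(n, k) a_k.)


With a_k = 7^k, b_n = sum_{k=0}^{n} C(n, k) 7^k = (1 + 7)^n by the binomial theorem.
For n = 6: (1 + 7)^6 = 8^6 = 262144.

262144


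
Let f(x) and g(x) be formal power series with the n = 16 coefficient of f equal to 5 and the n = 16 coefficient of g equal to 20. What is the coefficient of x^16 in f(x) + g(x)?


Addition of formal power series is termwise.
The coefficient of x^16 in f + g = 5 + 20
= 25

25


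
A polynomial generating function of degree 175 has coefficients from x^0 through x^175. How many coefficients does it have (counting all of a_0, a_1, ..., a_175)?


A polynomial of degree 175 takes the form a_0 + a_1 x + ... + a_175 x^175.
The number of coefficients is 175 + 1 = 176.

176


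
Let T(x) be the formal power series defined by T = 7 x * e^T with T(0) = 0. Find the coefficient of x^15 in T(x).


Apply the Lagrange inversion formula: if T = 7 x * phi(T) with phi(t) = e^t, then
[x^n] T = 7^n * (1/n) [t^(n-1)] phi(t)^n = 7^n * (1/n) [t^(n-1)] e^(n t) = 7^n * (1/n) * n^(n-1) / (n-1)! = 7^n * n^(n-1) / n!.
When c = 1 this is the Cayley count of rooted labeled trees on n vertices, divided by n!.
For n = 15: 7^15 * 15^14 / 15! = 4747561509943 * 29192926025390625/1307674368000 = 31039492054703466796875/292864.

31039492054703466796875/292864


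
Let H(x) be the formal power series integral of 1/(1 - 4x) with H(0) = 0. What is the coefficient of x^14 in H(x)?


1/(1 - 4x) = sum_{k>=0} 4^k x^k. Integrating termwise with H(0) = 0:
H(x) = sum_{k>=0} 4^k x^(k+1) / (k+1) = sum_{m>=1} 4^(m-1) x^m / m.
For m = 14: 4^13/14 = 67108864/14 = 33554432/7.

33554432/7


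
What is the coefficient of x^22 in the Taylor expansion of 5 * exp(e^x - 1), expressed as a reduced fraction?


exp(e^x - 1) = sum_{k>=0} Bell_k x^k / k!, where Bell_k is the k-th Bell number.
So the coefficient of x^22 is 5 * Bell_22 / 22!.
Computing: Bell_22 = 4506715738447323 and 22! = 1124000727777607680000, giving
5 * 4506715738447323/1124000727777607680000 = 88366975263673/4407845991284736000.

88366975263673/4407845991284736000


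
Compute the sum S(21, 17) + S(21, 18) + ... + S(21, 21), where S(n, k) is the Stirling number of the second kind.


By definition, S(n, k) counts partitions of an n-set into exactly k nonempty blocks.
Computing row n = 21 for k = 17..21:
S(21, k): 34952799, 1023435, 19285, 210, 1
Sum = 35995730.

35995730


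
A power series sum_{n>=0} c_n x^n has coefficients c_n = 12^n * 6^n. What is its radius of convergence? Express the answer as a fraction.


By the root test (Cauchy-Hadamard), the radius is R = 1 / limsup_n |c_n|^(1/n).
Here |c_n|^(1/n) = (12^n * 6^n)^(1/n) = 12 * 6 = 72 for all n.
So R = 1/72 = 1/72.

1/72


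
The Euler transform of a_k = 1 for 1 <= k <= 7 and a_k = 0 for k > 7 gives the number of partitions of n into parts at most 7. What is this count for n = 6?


Partitions of 6 into parts at most 7:
Using generating function (1-x)^(-1)(1-x^2)^(-1)...(1-x^7)^(-1),
the coefficient of x^6 = 11

11


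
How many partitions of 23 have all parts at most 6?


Using the generating function (1-x)^(-1)(1-x^2)^(-1)...(1-x^6)^(-1),
the coefficient of x^23 counts these restricted partitions.
Result = 454

454


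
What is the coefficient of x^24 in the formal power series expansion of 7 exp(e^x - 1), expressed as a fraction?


exp(e^x - 1) is the exponential generating function for the Bell numbers Bell_k: exp(e^x - 1) = sum_{k>=0} Bell_k x^k / k!.
So the coefficient of x^24 in 7 exp(e^x - 1) is 7 Bell_24 / 24!.
Computing: Bell_24 = 445958869294805289 and 24! = 620448401733239439360000, giving
7 * 445958869294805289/620448401733239439360000 = 148652956431601763/29545161987297116160000.

148652956431601763/29545161987297116160000


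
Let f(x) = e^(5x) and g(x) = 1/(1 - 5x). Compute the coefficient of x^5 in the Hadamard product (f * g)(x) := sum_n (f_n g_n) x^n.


Expanding: f_k = 5^k/k! (from e^(5x)) and g_k = 5^k (from 1/(1 - 5x)). So the Hadamard coefficient (f * g)_k = 5^k 5^k / k! = (25)^k / k!.
For k = 5: 25^5/5! = 9765625/120 = 1953125/24.

1953125/24


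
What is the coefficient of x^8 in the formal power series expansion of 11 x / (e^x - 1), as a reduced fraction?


The exponential generating function for Bernoulli numbers is
x / (e^x - 1) = sum_{k>=0} B_k x^k / k!.
So the coefficient of x^8 in 11 x / (e^x - 1) is 11 B_8 / 8!.
Computing: B_8 = -1/30, 8! = 40320, giving
11 * -1/30 / 40320 = -11/1209600.

-11/1209600


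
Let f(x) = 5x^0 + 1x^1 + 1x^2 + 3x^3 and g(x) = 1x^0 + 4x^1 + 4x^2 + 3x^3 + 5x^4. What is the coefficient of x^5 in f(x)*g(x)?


Cauchy product at x^5:
1*5 + 1*3 + 3*4
= 20

20


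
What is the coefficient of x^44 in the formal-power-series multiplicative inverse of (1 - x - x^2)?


Let the inverse be f(x) = sum_{k>=0} a_k x^k. From f(x) * (1 - x - x^2) = 1 and matching coefficients:
 x^0: a_0 = 1.
 x^1: a_1 - a_0 = 0, so a_1 = 1.
 x^k (k >= 2): a_k - a_{k-1} - a_{k-2} = 0, i.e. a_k = a_{k-1} + a_{k-2}.
This is the Fibonacci-type recurrence shifted so that a_0 = a_1 = 1.
Iterating: a_0=1, a_1=1, a_2=2, a_3=3, a_4=5, a_5=8, a_6=13, a_7=21, a_8=34, a_9=55, ...
a_44 = 1134903170.

1134903170


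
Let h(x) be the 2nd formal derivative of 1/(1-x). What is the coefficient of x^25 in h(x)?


Differentiating 2 times: d^2/dx^2 [1/(1-x)] = 2!/(1-x)^3.
The expansion 1/(1-x)^3 = sum_{k>=0} C(k+2, 2) x^k, so the coefficient of x^n in 2!/(1-x)^3 is 2! * C(n+2, 2).
For n = 25: 2 * C(27, 2) = 2 * 351 = 702

702


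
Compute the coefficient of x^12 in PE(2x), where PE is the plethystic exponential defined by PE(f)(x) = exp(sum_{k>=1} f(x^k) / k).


With f(x) = 2x, the exponent is sum_{k>=1} 2 x^k / k = 2 * (-ln(1 - x)). Exponentiating:
PE(2x) = exp(-2 ln(1 - x)) = 1/(1 - x)^2.
By the negative binomial expansion, [x^n] 1/(1 - x)^2 = C(n + 1, 1).
For n = 12: C(13, 1) = 13.

13


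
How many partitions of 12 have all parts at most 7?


Using the generating function (1-x)^(-1)(1-x^2)^(-1)...(1-x^7)^(-1),
the coefficient of x^12 counts these restricted partitions.
Result = 65

65


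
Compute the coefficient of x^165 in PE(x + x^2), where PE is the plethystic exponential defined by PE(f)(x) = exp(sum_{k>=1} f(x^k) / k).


With f(x) = x + x^2, the exponent is sum_{k>=1} (x^k + x^(2k)) / k = -ln(1 - x) - ln(1 - x^2). Exponentiating:
PE(x + x^2) = 1 / ((1 - x)(1 - x^2)).
This is the generating function for partitions of n into parts of size 1 or 2. The number of 2's can be any j in 0..82, and the rest are 1's, so
[x^165] = floor(165/2) + 1 = 83.

83


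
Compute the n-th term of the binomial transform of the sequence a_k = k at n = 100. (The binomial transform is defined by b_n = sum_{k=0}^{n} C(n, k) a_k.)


With a_k = k, b_n = sum_{k=0}^{n} C(n, k) k. Using k * C(n, k) = n * C(n-1, k-1) gives b_n = n * sum_{k>=1} C(n-1, k-1) = n * 2^(n-1).
For n = 100: 100 * 2^99 = 100 * 633825300114114700748351602688 = 63382530011411470074835160268800.

63382530011411470074835160268800


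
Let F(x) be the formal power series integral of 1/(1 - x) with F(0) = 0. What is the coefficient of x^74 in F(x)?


1/(1 - x) = sum_{k>=0} x^k. Integrating termwise and using F(0) = 0 gives
F(x) = sum_{k>=0} x^(k+1) / (k+1) = sum_{m>=1} x^m / m = -ln(1 - x).
So the coefficient of x^74 is 1/74 = 1/74.

1/74


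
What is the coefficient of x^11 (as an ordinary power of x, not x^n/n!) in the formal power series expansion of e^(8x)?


The exponential series is e^y = sum_{k>=0} y^k / k!. Substituting y = 8x gives
e^(8x) = sum_{k>=0} 8^k x^k / k!.
So the coefficient of x^n is a^n/n! with a = 8, n = 11:
8^11 / 11! = 8589934592/39916800 = 33554432/155925

33554432/155925


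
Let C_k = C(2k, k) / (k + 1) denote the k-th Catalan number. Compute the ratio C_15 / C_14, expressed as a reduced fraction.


Using C_k = (2k)! / (k! (k+1)!), the ratio C_{k+1}/C_k simplifies to
C_{k+1}/C_k = [(2k+2)! / ((k+1)! (k+2)!)] * [k! (k+1)! / (2k)!]
 = (2k+2)(2k+1) / ((k+1)(k+2)) = 2(2k+1) / (k+2).
For k = 14: 2(2*14 + 1) / (14 + 2) = 58/16 = 29/8.

29/8


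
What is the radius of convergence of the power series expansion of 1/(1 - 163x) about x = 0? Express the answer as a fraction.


Expanding 1/(1 - 163x) = sum_{k>=0} 163^k x^k, the series converges when |163x| < 1, i.e., |x| < 1/163.
So the radius of convergence is 1/163 = 1/163.

1/163


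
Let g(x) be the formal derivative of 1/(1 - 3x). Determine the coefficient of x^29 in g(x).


Differentiate termwise: d/dx sum_{k>=0} 3^k x^k = sum_{k>=1} k 3^k x^(k-1) = sum_{j>=0} (j+1) 3^(j+1) x^j.
Equivalently, d/dx [1/(1 - 3x)] = 3/(1 - 3x)^2.
For j = 29: 30 * 3^30 = 30 * 205891132094649 = 6176733962839470.

6176733962839470


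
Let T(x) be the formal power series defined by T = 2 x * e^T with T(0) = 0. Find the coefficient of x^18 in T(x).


Apply the Lagrange inversion formula: if T = 2 x * phi(T) with phi(t) = e^t, then
[x^n] T = 2^n * (1/n) [t^(n-1)] phi(t)^n = 2^n * (1/n) [t^(n-1)] e^(n t) = 2^n * (1/n) * n^(n-1) / (n-1)! = 2^n * n^(n-1) / n!.
When c = 1 this is the Cayley count of rooted labeled trees on n vertices, divided by n!.
For n = 18: 2^18 * 18^17 / 18! = 262144 * 2185911559738696531968/6402373705728000 = 1332669751402954752/14889875.

1332669751402954752/14889875


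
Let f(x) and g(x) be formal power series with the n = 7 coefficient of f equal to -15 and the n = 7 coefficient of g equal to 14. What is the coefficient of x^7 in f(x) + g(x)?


Addition of formal power series is termwise.
The coefficient of x^7 in f + g = -15 + 14
= -1

-1


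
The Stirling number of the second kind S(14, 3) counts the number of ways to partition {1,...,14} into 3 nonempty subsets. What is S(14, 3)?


Using the explicit formula S(n,k) = (1/k!) sum_{j=0}^{k} (-1)^(k-j) C(k,j) j^n:
S(14, 3) = 788970
Equivalently, S(n,k) is n! times the coefficient of x^n in the EGF (e^x - 1)^k / k!.

788970


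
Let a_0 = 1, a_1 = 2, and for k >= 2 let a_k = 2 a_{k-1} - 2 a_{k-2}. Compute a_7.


Iterating the recurrence forward:
a_0 = 1
a_1 = 2
a_2 = 2*2 - 2*1 = 2
a_3 = 2*2 - 2*2 = 0
a_4 = 2*0 - 2*2 = -4
a_5 = 2*-4 - 2*0 = -8
a_6 = 2*-8 - 2*-4 = -8
a_7 = 2*-8 - 2*-8 = 0
So a_7 = 0.

0


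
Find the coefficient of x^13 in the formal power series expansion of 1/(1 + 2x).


Write 1/(1 + c x) = 1/(1 - (-c) x) and apply the geometric-series identity
1/(1 - y) = sum_{k>=0} y^k to get 1/(1 + c x) = sum_{k>=0} (-c)^k x^k.
So the coefficient of x^k is (-c)^k = (-1)^k * c^k.
Here c = 2 and k = 13:
(-2)^13 = -1 * 8192 = -8192

-8192


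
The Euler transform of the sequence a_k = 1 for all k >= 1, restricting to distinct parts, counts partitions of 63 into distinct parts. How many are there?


Partitions of 63 into distinct parts can be computed via generating function.
Product (1+x)(1+x^2)(1+x^3)...
The coefficient of x^63 = 14848

14848


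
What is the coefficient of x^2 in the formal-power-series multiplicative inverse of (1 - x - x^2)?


Let the inverse be f(x) = sum_{k>=0} a_k x^k. From f(x) * (1 - x - x^2) = 1 and matching coefficients:
 x^0: a_0 = 1.
 x^1: a_1 - a_0 = 0, so a_1 = 1.
 x^k (k >= 2): a_k - a_{k-1} - a_{k-2} = 0, i.e. a_k = a_{k-1} + a_{k-2}.
This is the Fibonacci-type recurrence shifted so that a_0 = a_1 = 1.
Iterating: a_0=1, a_1=1, a_2=2
a_2 = 2.

2


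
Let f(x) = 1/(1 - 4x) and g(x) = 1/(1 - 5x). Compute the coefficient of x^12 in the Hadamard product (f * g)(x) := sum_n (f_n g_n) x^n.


f has coefficients f_k = 4^k and g has coefficients g_k = 5^k, so the Hadamard product has coefficient (f*g)_k = 4^k * 5^k = 20^k.
For k = 12: 20^12 = 4096000000000000.

4096000000000000


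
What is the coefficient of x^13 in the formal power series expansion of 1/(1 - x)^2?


The expansion 1/(1 - x)^r = sum_{k>=0} C(k + r - 1, r - 1) x^k follows from the multiset / negative-binomial theorem (or from repeated differentiation of the geometric series).
For r = 2 and k = 13:
C(14, 1) = 87178291200 / (1 * 6227020800) = 14.

14


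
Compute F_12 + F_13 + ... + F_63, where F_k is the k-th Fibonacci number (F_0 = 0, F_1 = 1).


Use the identity sum_{k=0}^{N} F_k = F_{N+2} - 1 (which follows from F_{k+2} - F_{k+1} = F_k). Then
sum_{k=12}^{63} F_k = (F_{65} - 1) - (F_{13} - 1) = F_{65} - F_{13}.
Computing: F_{65} = 17167680177565, F_{13} = 233, so
Sum = 17167680177565 - 233 = 17167680177332.

17167680177332


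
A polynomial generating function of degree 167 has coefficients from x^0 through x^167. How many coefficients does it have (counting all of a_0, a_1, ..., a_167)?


A polynomial of degree 167 takes the form a_0 + a_1 x + ... + a_167 x^167.
The number of coefficients is 167 + 1 = 168.

168


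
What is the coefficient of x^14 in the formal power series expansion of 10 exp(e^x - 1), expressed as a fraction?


exp(e^x - 1) is the exponential generating function for the Bell numbers Bell_k: exp(e^x - 1) = sum_{k>=0} Bell_k x^k / k!.
So the coefficient of x^14 in 10 exp(e^x - 1) is 10 Bell_14 / 14!.
Computing: Bell_14 = 190899322 and 14! = 87178291200, giving
10 * 190899322/87178291200 = 95449661/4358914560.

95449661/4358914560


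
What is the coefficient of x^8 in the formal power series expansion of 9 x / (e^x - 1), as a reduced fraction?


The exponential generating function for Bernoulli numbers is
x / (e^x - 1) = sum_{k>=0} B_k x^k / k!.
So the coefficient of x^8 in 9 x / (e^x - 1) is 9 B_8 / 8!.
Computing: B_8 = -1/30, 8! = 40320, giving
9 * -1/30 / 40320 = -1/134400.

-1/134400


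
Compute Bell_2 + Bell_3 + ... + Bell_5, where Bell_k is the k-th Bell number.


Recall Bell_k counts set partitions of a k-set (with Bell_0 = 1 by convention).
Bell_2 through Bell_5: 2, 5, 15, 52
Sum = 2 + 5 + 15 + 52 = 74.

74


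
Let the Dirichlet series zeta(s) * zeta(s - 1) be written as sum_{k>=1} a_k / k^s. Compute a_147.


Convolution gives a_k = sum_{d | k} d * 1 = sum_{d | k} d = sigma(k), the sum of positive divisors of k.
For k = 147, the divisors are 1, 3, 7, 21, 49, 147, so
sigma(147) = 1 + 3 + 7 + 21 + 49 + 147 = 228.

228


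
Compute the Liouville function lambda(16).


The Liouville function is lambda(k) = (-1)^Omega(k), where Omega(k) counts the prime factors of k with multiplicity.
Factoring: 16 = 2 * 2 * 2 * 2, so Omega(16) = 4.
lambda(16) = (-1)^4 = 1.

1


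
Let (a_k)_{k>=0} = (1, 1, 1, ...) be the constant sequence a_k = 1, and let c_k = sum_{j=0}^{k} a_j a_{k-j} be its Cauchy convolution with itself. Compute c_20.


Since a_j = 1 for all j >= 0, the convolution sum becomes
c_k = sum_{j=0}^{k} 1 * 1 = 1 * (k + 1).
Equivalently, the generating function of (a_k) is 1/(1 - x) and its square is 1/(1 - x)^2 = sum_{k>=0} 1(k + 1) x^k.
For k = 20: 1 * 21 = 21.

21


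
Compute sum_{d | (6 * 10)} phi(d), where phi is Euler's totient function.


First, 6 * 10 = 60. One classical identity is sum_{d | n} phi(d) = n (each k in [1, n] has a unique gcd with n, and among the k's with gcd(k, n) = n/d there are phi(d) of them). So the sum equals 60. We also verify directly:
Divisors of 60: 1, 2, 3, 4, 5, 6, 10, 12, 15, 20, 30, 60.
phi values: 1, 1, 2, 2, 4, 2, 4, 4, 8, 8, 8, 16.
Sum = 60.

60


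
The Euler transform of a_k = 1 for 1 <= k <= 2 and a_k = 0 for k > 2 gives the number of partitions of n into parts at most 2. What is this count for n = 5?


Partitions of 5 into parts at most 2:
Using generating function (1-x)^(-1)(1-x^2)^(-1),
the coefficient of x^5 = 3

3


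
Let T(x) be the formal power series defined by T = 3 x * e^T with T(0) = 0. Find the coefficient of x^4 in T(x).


Apply the Lagrange inversion formula: if T = 3 x * phi(T) with phi(t) = e^t, then
[x^n] T = 3^n * (1/n) [t^(n-1)] phi(t)^n = 3^n * (1/n) [t^(n-1)] e^(n t) = 3^n * (1/n) * n^(n-1) / (n-1)! = 3^n * n^(n-1) / n!.
When c = 1 this is the Cayley count of rooted labeled trees on n vertices, divided by n!.
For n = 4: 3^4 * 4^3 / 4! = 81 * 64/24 = 216.

216


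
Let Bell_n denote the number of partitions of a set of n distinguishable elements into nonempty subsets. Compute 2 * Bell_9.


Bell_9 can be computed from the Bell triangle or from Dobinski's identity Bell_n = (1/e) * sum_{k>=0} k^n / k!.
Computing Bell_9 = 21147.
Then 2 * 21147 = 42294.

42294


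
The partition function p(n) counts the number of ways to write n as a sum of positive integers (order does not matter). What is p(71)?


Using the generating function prod_{k>=1} 1/(1-x^k), we compute p(71).
By dynamic programming over parts 1 through 71:
p(71) = 4697205

4697205


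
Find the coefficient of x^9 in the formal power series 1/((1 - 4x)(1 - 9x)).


By partial fractions or Cauchy convolution:
The coefficient equals sum_{k=0}^{9} 4^k * 9^(9-k).
= 697147165

697147165


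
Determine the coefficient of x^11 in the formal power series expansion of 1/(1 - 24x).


The geometric series identity gives 1/(1 - c x) = sum_{k>=0} c^k x^k, so the coefficient of x^k is c^k.
Here c = 24 and k = 11.
Computing: 24^11 = 1521681143169024

1521681143169024


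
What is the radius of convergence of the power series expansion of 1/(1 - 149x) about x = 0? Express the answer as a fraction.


Expanding 1/(1 - 149x) = sum_{k>=0} 149^k x^k, the series converges when |149x| < 1, i.e., |x| < 1/149.
So the radius of convergence is 1/149 = 1/149.

1/149


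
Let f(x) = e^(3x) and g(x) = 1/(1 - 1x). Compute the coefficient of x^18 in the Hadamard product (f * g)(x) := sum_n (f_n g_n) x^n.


Expanding: f_k = 3^k/k! (from e^(3x)) and g_k = 1^k (from 1/(1 - 1x)). So the Hadamard coefficient (f * g)_k = 3^k 1^k / k! = (3)^k / k!.
For k = 18: 3^18/18! = 387420489/6402373705728000 = 59049/975822848000.

59049/975822848000


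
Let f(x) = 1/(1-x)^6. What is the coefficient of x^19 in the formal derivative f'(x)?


Differentiate: d/dx [ 1/(1-x)^r ] = r / (1-x)^(r+1).
Here r = 6, so f'(x) = 6 / (1-x)^7.
The expansion of 1/(1-x)^(r+1) has coefficient of x^n equal to C(n+r, r).
So the coefficient of x^19 in f'(x) is
6 * C(25, 6) = 6 * 177100 = 1062600

1062600


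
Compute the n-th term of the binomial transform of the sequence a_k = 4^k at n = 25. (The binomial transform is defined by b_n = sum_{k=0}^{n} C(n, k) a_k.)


With a_k = 4^k, b_n = sum_{k=0}^{n} C(n, k) 4^k = (1 + 4)^n by the binomial theorem.
For n = 25: (1 + 4)^25 = 5^25 = 298023223876953125.

298023223876953125


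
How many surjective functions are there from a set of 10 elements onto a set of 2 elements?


By inclusion-exclusion on which target elements are missed, the number of surjections from an n-set onto a k-set is
surj(n, k) = sum_{j=0}^{k} (-1)^j C(k, j) (k - j)^n.
Equivalently surj(n, k) = k! * S(n, k), where S(n, k) is the Stirling number of the second kind.
For n = 10, k = 2:
S(10, 2) = 511, so
surj = 2! * 511 = 2 * 511 = 1022.

1022


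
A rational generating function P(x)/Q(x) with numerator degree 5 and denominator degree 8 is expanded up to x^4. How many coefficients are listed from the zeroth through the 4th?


Expanding up to x^4 gives the coefficients for x^0, x^1, ..., x^4.
That is 4 + 1 = 5 coefficients in total.

5


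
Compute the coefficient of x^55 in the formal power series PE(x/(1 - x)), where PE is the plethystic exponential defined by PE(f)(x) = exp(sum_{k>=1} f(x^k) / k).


For f(x) = x/(1 - x) we have
sum_{k>=1} f(x^k) / k = sum_{k>=1} (1/k) * x^k / (1 - x^k) = sum_{k, m >= 1} x^(k m) / k,
which after exponentiating simplifies to
PE(x/(1 - x)) = prod_{k>=1} 1 / (1 - x^k).
This is the generating function for the partition function p(n), so the coefficient of x^55 is p(55).
Computing p(55) by dynamic programming over parts 1, 2, ..., 55: p(55) = 451276.

451276


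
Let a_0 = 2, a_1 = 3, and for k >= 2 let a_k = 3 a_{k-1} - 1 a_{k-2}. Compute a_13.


Iterating the recurrence forward:
a_0 = 2
a_1 = 3
a_2 = 3*3 - 1*2 = 7
a_3 = 3*7 - 1*3 = 18
a_4 = 3*18 - 1*7 = 47
a_5 = 3*47 - 1*18 = 123
a_6 = 3*123 - 1*47 = 322
a_7 = 3*322 - 1*123 = 843
a_8 = 3*843 - 1*322 = 2207
a_9 = 3*2207 - 1*843 = 5778
a_10 = 3*5778 - 1*2207 = 15127
a_11 = 3*15127 - 1*5778 = 39603
a_12 = 3*39603 - 1*15127 = 103682
a_13 = 3*103682 - 1*39603 = 271443
So a_13 = 271443.

271443


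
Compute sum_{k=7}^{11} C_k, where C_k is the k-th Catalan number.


C_7 through C_11: 429, 1430, 4862, 16796, 58786
Sum = 429 + 1430 + 4862 + 16796 + 58786
= 82303

82303


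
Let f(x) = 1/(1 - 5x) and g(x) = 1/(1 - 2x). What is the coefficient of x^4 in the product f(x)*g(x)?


The coefficient of x^n in f*g is the Cauchy product: sum_{k=0}^{n} a^k * b^(n-k).
With a=5, b=2, n=4:
sum_{k=0}^{4} 5^k * 2^(4-k)
= 1031

1031


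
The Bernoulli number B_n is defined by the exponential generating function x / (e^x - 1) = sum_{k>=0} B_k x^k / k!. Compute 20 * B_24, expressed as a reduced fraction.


Bernoulli numbers can also be computed recursively via B_0 = 1 and sum_{j=0}^{m} C(m+1, j) B_j = 0 for m >= 1. Odd-index Bernoulli numbers vanish for k >= 3.
Computing B_24 = -236364091/2730, so 20 * B_24 = 20 * -236364091/2730 = -472728182/273.

-472728182/273


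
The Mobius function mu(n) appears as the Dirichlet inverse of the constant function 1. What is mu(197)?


197 = 197 (all distinct primes).
mu(197) = (-1)^1 = -1

-1


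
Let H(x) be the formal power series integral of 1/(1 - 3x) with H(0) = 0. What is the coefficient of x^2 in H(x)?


1/(1 - 3x) = sum_{k>=0} 3^k x^k. Integrating termwise with H(0) = 0:
H(x) = sum_{k>=0} 3^k x^(k+1) / (k+1) = sum_{m>=1} 3^(m-1) x^m / m.
For m = 2: 3^1/2 = 3/2 = 3/2.

3/2


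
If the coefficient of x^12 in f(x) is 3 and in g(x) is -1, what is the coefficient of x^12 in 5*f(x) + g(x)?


Scalar multiplication scales coefficients: 5 * 3 = 15.
Then add the g coefficient: 15 + -1
= 14

14


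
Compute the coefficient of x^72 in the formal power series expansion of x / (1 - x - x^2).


Let f(x) = sum_{k>=0} a_k x^k. Multiplying f(x) * (1 - x - x^2) = x and matching coefficients gives a_0 = 0, a_1 = 1, and a_k = a_{k-1} + a_{k-2} for k >= 2. These are the Fibonacci numbers F_k.
Iterating from F_0 = 0, F_1 = 1:
F_0=0, F_1=1, F_2=1, F_3=2, F_4=3, F_5=5, F_6=8, F_7=13, F_8=21, F_9=34, ...
F_72 = 498454011879264.

498454011879264


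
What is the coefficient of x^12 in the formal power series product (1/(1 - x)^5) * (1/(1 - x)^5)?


Combine the factors: (1/(1 - x)^5) * (1/(1 - x)^5) = 1/(1 - x)^10.
Then use 1/(1 - x)^r = sum_{k>=0} C(k + r - 1, r - 1) x^k with r = 10 and k = 12:
C(21, 9) = 293930.

293930


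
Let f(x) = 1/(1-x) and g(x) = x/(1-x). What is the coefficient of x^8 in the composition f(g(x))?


First simplify the composition: f(g(x)) = 1/(1 - x/(1-x)) = (1-x)/((1-x) - x) = (1-x)/(1-2x).
Now extract the coefficient. Write (1-x)/(1-2x) = 1/(1-2x) - x/(1-2x).
The coefficient of x^n in 1/(1-2x) is 2^n, and in x/(1-2x) is 2^(n-1) (for n >= 1).
So the coefficient of x^8 is 2^8 - 2^7 = 256 - 128 = 128.

128


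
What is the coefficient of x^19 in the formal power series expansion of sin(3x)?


The Maclaurin series is sin(t) = sum_{k>=0} (-1)^k t^(2k+1) / (2k+1)!, so substituting t = 3x, only odd powers of x are nonzero, with coefficient of x^(2k+1) equal to (-1)^k 3^(2k+1) / (2k+1)!.
Write 19 = 2*9 + 1, giving the coefficient (-1)^9 * 3^19 / 19! = -1162261467/121645100408832000 = -177147/18540634112000.

-177147/18540634112000


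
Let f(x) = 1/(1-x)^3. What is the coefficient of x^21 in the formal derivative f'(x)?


Differentiate: d/dx [ 1/(1-x)^r ] = r / (1-x)^(r+1).
Here r = 3, so f'(x) = 3 / (1-x)^4.
The expansion of 1/(1-x)^(r+1) has coefficient of x^n equal to C(n+r, r).
So the coefficient of x^21 in f'(x) is
3 * C(24, 3) = 3 * 2024 = 6072

6072


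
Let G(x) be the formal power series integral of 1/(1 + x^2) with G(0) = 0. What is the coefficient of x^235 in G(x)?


1/(1 + x^2) = sum_{j>=0} (-1)^j x^(2j). Integrating termwise with G(0) = 0:
G(x) = sum_{j>=0} (-1)^j x^(2j+1) / (2j+1) = arctan(x).
Only odd powers are nonzero. For x^235 write 235 = 2*117 + 1, giving
(-1)^117 / 235 = -1/235 = -1/235.

-1/235


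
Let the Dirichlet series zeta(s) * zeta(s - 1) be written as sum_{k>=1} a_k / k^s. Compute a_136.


Convolution gives a_k = sum_{d | k} d * 1 = sum_{d | k} d = sigma(k), the sum of positive divisors of k.
For k = 136, the divisors are 1, 2, 4, 8, 17, 34, 68, 136, so
sigma(136) = 1 + 2 + 4 + 8 + 17 + 34 + 68 + 136 = 270.

270


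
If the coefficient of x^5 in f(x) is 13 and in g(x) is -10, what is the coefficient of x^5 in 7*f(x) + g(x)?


Scalar multiplication scales coefficients: 7 * 13 = 91.
Then add the g coefficient: 91 + -10
= 81

81


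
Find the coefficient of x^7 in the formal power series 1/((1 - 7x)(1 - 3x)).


By partial fractions or Cauchy convolution:
The coefficient equals sum_{k=0}^{7} 7^k * 3^(7-k).
= 1439560

1439560


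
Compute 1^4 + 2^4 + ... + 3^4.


This power sum has a closed form given by Faulhaber's formula
sum_{k=1}^{m} k^p = (1 / (p + 1)) * sum_{j=0}^{p} C(p + 1, j) B_j m^(p + 1 - j),
but for small m direct computation is fastest:
1 + 16 + 81 = 98.

98


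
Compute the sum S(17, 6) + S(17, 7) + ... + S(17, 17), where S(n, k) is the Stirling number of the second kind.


By definition, S(n, k) counts partitions of an n-set into exactly k nonempty blocks.
Computing row n = 17 for k = 6..17:
S(17, k): 17505749898, 25708104786, 20415995028, 9528822303, 2758334150, 512060978, 62022324, 4910178, 249900, 7820, 136, 1
Sum = 76496257502.

76496257502


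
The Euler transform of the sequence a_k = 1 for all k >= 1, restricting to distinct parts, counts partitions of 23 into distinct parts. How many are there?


Partitions of 23 into distinct parts can be computed via generating function.
Product (1+x)(1+x^2)(1+x^3)...
The coefficient of x^23 = 104

104


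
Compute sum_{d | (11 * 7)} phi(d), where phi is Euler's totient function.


First, 11 * 7 = 77. One classical identity is sum_{d | n} phi(d) = n (each k in [1, n] has a unique gcd with n, and among the k's with gcd(k, n) = n/d there are phi(d) of them). So the sum equals 77. We also verify directly:
Divisors of 77: 1, 7, 11, 77.
phi values: 1, 6, 10, 60.
Sum = 77.

77


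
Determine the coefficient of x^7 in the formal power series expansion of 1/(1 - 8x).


The geometric series identity gives 1/(1 - c x) = sum_{k>=0} c^k x^k, so the coefficient of x^k is c^k.
Here c = 8 and k = 7.
Computing: 8^7 = 2097152

2097152


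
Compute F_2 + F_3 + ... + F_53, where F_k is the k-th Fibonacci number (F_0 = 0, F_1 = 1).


Use the identity sum_{k=0}^{N} F_k = F_{N+2} - 1 (which follows from F_{k+2} - F_{k+1} = F_k). Then
sum_{k=2}^{53} F_k = (F_{55} - 1) - (F_{3} - 1) = F_{55} - F_{3}.
Computing: F_{55} = 139583862445, F_{3} = 2, so
Sum = 139583862445 - 2 = 139583862443.

139583862443


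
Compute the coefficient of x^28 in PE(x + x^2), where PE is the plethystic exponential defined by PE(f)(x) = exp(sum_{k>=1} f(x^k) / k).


With f(x) = x + x^2, the exponent is sum_{k>=1} (x^k + x^(2k)) / k = -ln(1 - x) - ln(1 - x^2). Exponentiating:
PE(x + x^2) = 1 / ((1 - x)(1 - x^2)).
This is the generating function for partitions of n into parts of size 1 or 2. The number of 2's can be any j in 0..14, and the rest are 1's, so
[x^28] = floor(28/2) + 1 = 15.

15


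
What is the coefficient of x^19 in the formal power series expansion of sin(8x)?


The Maclaurin series is sin(t) = sum_{k>=0} (-1)^k t^(2k+1) / (2k+1)!, so substituting t = 8x, only odd powers of x are nonzero, with coefficient of x^(2k+1) equal to (-1)^k 8^(2k+1) / (2k+1)!.
Write 19 = 2*9 + 1, giving the coefficient (-1)^9 * 8^19 / 19! = -144115188075855872/121645100408832000 = -2199023255552/1856156927625.

-2199023255552/1856156927625


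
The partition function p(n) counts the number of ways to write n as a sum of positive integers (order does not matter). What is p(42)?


Using the generating function prod_{k>=1} 1/(1-x^k), we compute p(42).
By dynamic programming over parts 1 through 42:
p(42) = 53174

53174


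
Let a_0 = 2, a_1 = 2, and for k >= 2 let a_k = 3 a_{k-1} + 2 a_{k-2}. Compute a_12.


Iterating the recurrence forward:
a_0 = 2
a_1 = 2
a_2 = 3*2 + 2*2 = 10
a_3 = 3*10 + 2*2 = 34
a_4 = 3*34 + 2*10 = 122
a_5 = 3*122 + 2*34 = 434
a_6 = 3*434 + 2*122 = 1546
a_7 = 3*1546 + 2*434 = 5506
a_8 = 3*5506 + 2*1546 = 19610
a_9 = 3*19610 + 2*5506 = 69842
a_10 = 3*69842 + 2*19610 = 248746
a_11 = 3*248746 + 2*69842 = 885922
a_12 = 3*885922 + 2*248746 = 3155258
So a_12 = 3155258.

3155258


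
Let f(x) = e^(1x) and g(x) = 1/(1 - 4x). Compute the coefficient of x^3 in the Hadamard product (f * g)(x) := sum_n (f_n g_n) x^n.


Expanding: f_k = 1^k/k! (from e^(1x)) and g_k = 4^k (from 1/(1 - 4x)). So the Hadamard coefficient (f * g)_k = 1^k 4^k / k! = (4)^k / k!.
For k = 3: 4^3/3! = 64/6 = 32/3.

32/3


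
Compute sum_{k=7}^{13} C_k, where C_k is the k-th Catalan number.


C_7 through C_13: 429, 1430, 4862, 16796, 58786, 208012, 742900
Sum = 429 + 1430 + 4862 + 16796 + 58786 + 208012 + 742900
= 1033215

1033215


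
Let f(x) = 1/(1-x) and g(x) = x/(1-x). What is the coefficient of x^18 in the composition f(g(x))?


First simplify the composition: f(g(x)) = 1/(1 - x/(1-x)) = (1-x)/((1-x) - x) = (1-x)/(1-2x).
Now extract the coefficient. Write (1-x)/(1-2x) = 1/(1-2x) - x/(1-2x).
The coefficient of x^n in 1/(1-2x) is 2^n, and in x/(1-2x) is 2^(n-1) (for n >= 1).
So the coefficient of x^18 is 2^18 - 2^17 = 262144 - 131072 = 131072.

131072


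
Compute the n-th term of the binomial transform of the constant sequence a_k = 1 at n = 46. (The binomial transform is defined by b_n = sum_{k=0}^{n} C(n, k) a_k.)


With a_k = 1 for all k, b_n = sum_{k=0}^{n} C(n, k) = 2^n by the binomial theorem.
For n = 46: 2^46 = 70368744177664.

70368744177664


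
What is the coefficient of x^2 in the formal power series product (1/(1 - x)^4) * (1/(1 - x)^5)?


Combine the factors: (1/(1 - x)^4) * (1/(1 - x)^5) = 1/(1 - x)^9.
Then use 1/(1 - x)^r = sum_{k>=0} C(k + r - 1, r - 1) x^k with r = 9 and k = 2:
C(10, 8) = 45.

45


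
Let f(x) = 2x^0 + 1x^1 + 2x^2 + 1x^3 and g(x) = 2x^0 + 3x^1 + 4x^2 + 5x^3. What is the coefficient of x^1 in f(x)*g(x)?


Cauchy product at x^1:
2*3 + 1*2
= 8

8


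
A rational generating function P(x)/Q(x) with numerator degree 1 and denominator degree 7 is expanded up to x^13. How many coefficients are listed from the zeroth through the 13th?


Expanding up to x^13 gives the coefficients for x^0, x^1, ..., x^13.
That is 13 + 1 = 14 coefficients in total.

14


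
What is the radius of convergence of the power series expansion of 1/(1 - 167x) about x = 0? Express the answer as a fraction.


Expanding 1/(1 - 167x) = sum_{k>=0} 167^k x^k, the series converges when |167x| < 1, i.e., |x| < 1/167.
So the radius of convergence is 1/167 = 1/167.

1/167


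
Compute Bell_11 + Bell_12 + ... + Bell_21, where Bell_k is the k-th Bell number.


Recall Bell_k counts set partitions of a k-set (with Bell_0 = 1 by convention).
Bell_11 through Bell_21: 678570, 4213597, 27644437, 190899322, 1382958545, 10480142147, 82864869804, 682076806159, 5832742205057, 51724158235372, 474869816156751
Sum = 678570 + 4213597 + 27644437 + 190899322 + 1382958545 + 10480142147 + 82864869804 + 682076806159 + 5832742205057 + 51724158235372 + 474869816156751 = 533203744809761.

533203744809761


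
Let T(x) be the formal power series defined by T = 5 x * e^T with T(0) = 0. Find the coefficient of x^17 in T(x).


Apply the Lagrange inversion formula: if T = 5 x * phi(T) with phi(t) = e^t, then
[x^n] T = 5^n * (1/n) [t^(n-1)] phi(t)^n = 5^n * (1/n) [t^(n-1)] e^(n t) = 5^n * (1/n) * n^(n-1) / (n-1)! = 5^n * n^(n-1) / n!.
When c = 1 this is the Cayley count of rooted labeled trees on n vertices, divided by n!.
For n = 17: 5^17 * 17^16 / 17! = 762939453125 * 48661191875666868481/355687428096000 = 17470843820250340533447265625/167382319104.

17470843820250340533447265625/167382319104


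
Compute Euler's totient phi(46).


phi(n) counts integers in [1, n] coprime to n. Using the multiplicative formula phi(n) = n * prod_{p | n} (1 - 1/p):
46 = 2 * 23, so
phi(46) = 46 * (1 - 1/2) * (1 - 1/23) = 22.

22


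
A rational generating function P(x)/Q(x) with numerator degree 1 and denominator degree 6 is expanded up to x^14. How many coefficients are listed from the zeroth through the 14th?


Expanding up to x^14 gives the coefficients for x^0, x^1, ..., x^14.
That is 14 + 1 = 15 coefficients in total.

15


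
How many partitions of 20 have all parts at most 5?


Using the generating function (1-x)^(-1)(1-x^2)^(-1)...(1-x^5)^(-1),
the coefficient of x^20 counts these restricted partitions.
Result = 192

192


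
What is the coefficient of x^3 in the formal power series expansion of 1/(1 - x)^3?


The negative binomial / multiset identity is
1/(1 - x)^r = sum_{k>=0} C(k + r - 1, r - 1) x^k.
Here r = 3 and k = 3, so the coefficient is
C(3 + 2, 2) = C(5, 2)
= 10

10


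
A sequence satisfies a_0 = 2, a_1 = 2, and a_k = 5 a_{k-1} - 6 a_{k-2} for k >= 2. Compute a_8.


The characteristic equation is t^2 - 5 t + 6 = 0, with roots r_1 = 3 and r_2 = 2 (so c_1 = r_1 + r_2, c_2 = -r_1 r_2 as required).
One can use the closed form a_n = A r_1^n + B r_2^n, but direct iteration is more reliable:
a_0 = 2, a_1 = 2, a_2 = -2, a_3 = -22, a_4 = -98, a_5 = -358, a_6 = -1202, a_7 = -3862, a_8 = -12098.
So a_8 = -12098.

-12098


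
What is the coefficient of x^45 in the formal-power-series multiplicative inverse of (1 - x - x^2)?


Let the inverse be f(x) = sum_{k>=0} a_k x^k. From f(x) * (1 - x - x^2) = 1 and matching coefficients:
 x^0: a_0 = 1.
 x^1: a_1 - a_0 = 0, so a_1 = 1.
 x^k (k >= 2): a_k - a_{k-1} - a_{k-2} = 0, i.e. a_k = a_{k-1} + a_{k-2}.
This is the Fibonacci-type recurrence shifted so that a_0 = a_1 = 1.
Iterating: a_0=1, a_1=1, a_2=2, a_3=3, a_4=5, a_5=8, a_6=13, a_7=21, a_8=34, a_9=55, ...
a_45 = 1836311903.

1836311903


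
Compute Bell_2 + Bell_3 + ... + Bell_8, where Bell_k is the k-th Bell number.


Recall Bell_k counts set partitions of a k-set (with Bell_0 = 1 by convention).
Bell_2 through Bell_8: 2, 5, 15, 52, 203, 877, 4140
Sum = 2 + 5 + 15 + 52 + 203 + 877 + 4140 = 5294.

5294


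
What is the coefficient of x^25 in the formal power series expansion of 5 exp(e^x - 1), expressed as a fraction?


exp(e^x - 1) is the exponential generating function for the Bell numbers Bell_k: exp(e^x - 1) = sum_{k>=0} Bell_k x^k / k!.
So the coefficient of x^25 in 5 exp(e^x - 1) is 5 Bell_25 / 25!.
Computing: Bell_25 = 4638590332229999353 and 25! = 15511210043330985984000000, giving
5 * 4638590332229999353/15511210043330985984000000 = 356814640940769181/238634000666630553600000.

356814640940769181/238634000666630553600000


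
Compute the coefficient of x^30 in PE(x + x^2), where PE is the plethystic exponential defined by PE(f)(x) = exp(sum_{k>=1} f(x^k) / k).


With f(x) = x + x^2, the exponent is sum_{k>=1} (x^k + x^(2k)) / k = -ln(1 - x) - ln(1 - x^2). Exponentiating:
PE(x + x^2) = 1 / ((1 - x)(1 - x^2)).
This is the generating function for partitions of n into parts of size 1 or 2. The number of 2's can be any j in 0..15, and the rest are 1's, so
[x^30] = floor(30/2) + 1 = 16.

16


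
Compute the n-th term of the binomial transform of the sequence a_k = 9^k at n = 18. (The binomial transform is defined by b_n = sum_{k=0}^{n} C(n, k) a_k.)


With a_k = 9^k, b_n = sum_{k=0}^{n} C(n, k) 9^k = (1 + 9)^n by the binomial theorem.
For n = 18: (1 + 9)^18 = 10^18 = 1000000000000000000.

1000000000000000000


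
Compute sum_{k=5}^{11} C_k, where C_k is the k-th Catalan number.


C_5 through C_11: 42, 132, 429, 1430, 4862, 16796, 58786
Sum = 42 + 132 + 429 + 1430 + 4862 + 16796 + 58786
= 82477

82477


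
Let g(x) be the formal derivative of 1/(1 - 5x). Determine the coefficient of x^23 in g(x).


Differentiate termwise: d/dx sum_{k>=0} 5^k x^k = sum_{k>=1} k 5^k x^(k-1) = sum_{j>=0} (j+1) 5^(j+1) x^j.
Equivalently, d/dx [1/(1 - 5x)] = 5/(1 - 5x)^2.
For j = 23: 24 * 5^24 = 24 * 59604644775390625 = 1430511474609375000.

1430511474609375000


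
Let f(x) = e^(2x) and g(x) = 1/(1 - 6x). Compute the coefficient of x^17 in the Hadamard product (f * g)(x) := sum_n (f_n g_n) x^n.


Expanding: f_k = 2^k/k! (from e^(2x)) and g_k = 6^k (from 1/(1 - 6x)). So the Hadamard coefficient (f * g)_k = 2^k 6^k / k! = (12)^k / k!.
For k = 17: 12^17/17! = 2218611106740436992/355687428096000 = 92876046336/14889875.

92876046336/14889875


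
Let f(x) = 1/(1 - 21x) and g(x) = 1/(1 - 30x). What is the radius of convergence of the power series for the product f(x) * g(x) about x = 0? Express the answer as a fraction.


The radius of 1/(1 - 21x) is 1/21 (nearest singularity at x = 1/21), and the radius of 1/(1 - 30x) is 1/30.
The product f(x)*g(x) = 1/((1 - 21x)(1 - 30x)) has singularities at both 1/21 and 1/30, so its radius of convergence is the distance to the nearest one:
min(1/21, 1/30) = 1/30.

1/30


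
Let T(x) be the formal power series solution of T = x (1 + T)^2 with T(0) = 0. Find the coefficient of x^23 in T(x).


Apply the Lagrange inversion formula: if T = x * phi(T) with phi(t) = (1 + t)^2, then [x^n] T = (1/n) [t^(n-1)] phi(t)^n = (1/n) [t^(n-1)] (1 + t)^(2n) = (1/n) C(2n, n-1).
Using the identity C(2n, n-1) = C(2n, n) * n / (n+1), the unscaled factor equals C(2n, n) / (n+1) = C_n, the n-th Catalan number.
For n = 23: C_23 = C(46, 23) / 24 = 8233430727600/24 = 343059613650 = 343059613650.

343059613650


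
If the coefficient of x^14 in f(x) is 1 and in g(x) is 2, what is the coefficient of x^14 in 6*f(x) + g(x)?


Scalar multiplication scales coefficients: 6 * 1 = 6.
Then add the g coefficient: 6 + 2
= 8

8


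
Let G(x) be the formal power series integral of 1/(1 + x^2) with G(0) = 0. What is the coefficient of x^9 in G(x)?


1/(1 + x^2) = sum_{j>=0} (-1)^j x^(2j). Integrating termwise with G(0) = 0:
G(x) = sum_{j>=0} (-1)^j x^(2j+1) / (2j+1) = arctan(x).
Only odd powers are nonzero. For x^9 write 9 = 2*4 + 1, giving
(-1)^4 / 9 = 1/9 = 1/9.

1/9


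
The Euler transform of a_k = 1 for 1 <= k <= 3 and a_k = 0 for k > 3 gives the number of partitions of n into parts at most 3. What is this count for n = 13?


Partitions of 13 into parts at most 3:
Using generating function (1-x)^(-1)(1-x^2)^(-1)(1-x^3)^(-1),
the coefficient of x^13 = 21

21


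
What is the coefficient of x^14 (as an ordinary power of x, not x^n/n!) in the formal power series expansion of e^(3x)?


The exponential series is e^y = sum_{k>=0} y^k / k!. Substituting y = 3x gives
e^(3x) = sum_{k>=0} 3^k x^k / k!.
So the coefficient of x^n is a^n/n! with a = 3, n = 14:
3^14 / 14! = 4782969/87178291200 = 19683/358758400

19683/358758400


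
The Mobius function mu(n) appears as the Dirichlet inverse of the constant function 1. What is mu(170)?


170 = 2 * 5 * 17 (all distinct primes).
mu(170) = (-1)^3 = -1

-1


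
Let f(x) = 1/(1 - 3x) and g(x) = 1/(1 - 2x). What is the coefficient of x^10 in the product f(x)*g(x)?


The coefficient of x^n in f*g is the Cauchy product: sum_{k=0}^{n} a^k * b^(n-k).
With a=3, b=2, n=10:
sum_{k=0}^{10} 3^k * 2^(10-k)
= 175099

175099


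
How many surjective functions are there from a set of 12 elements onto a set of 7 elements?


By inclusion-exclusion on which target elements are missed, the number of surjections from an n-set onto a k-set is
surj(n, k) = sum_{j=0}^{k} (-1)^j C(k, j) (k - j)^n.
Equivalently surj(n, k) = k! * S(n, k), where S(n, k) is the Stirling number of the second kind.
For n = 12, k = 7:
S(12, 7) = 627396, so
surj = 7! * 627396 = 5040 * 627396 = 3162075840.

3162075840


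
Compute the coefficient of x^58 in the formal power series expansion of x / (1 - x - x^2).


Let f(x) = sum_{k>=0} a_k x^k. Multiplying f(x) * (1 - x - x^2) = x and matching coefficients gives a_0 = 0, a_1 = 1, and a_k = a_{k-1} + a_{k-2} for k >= 2. These are the Fibonacci numbers F_k.
Iterating from F_0 = 0, F_1 = 1:
F_0=0, F_1=1, F_2=1, F_3=2, F_4=3, F_5=5, F_6=8, F_7=13, F_8=21, F_9=34, ...
F_58 = 591286729879.

591286729879
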